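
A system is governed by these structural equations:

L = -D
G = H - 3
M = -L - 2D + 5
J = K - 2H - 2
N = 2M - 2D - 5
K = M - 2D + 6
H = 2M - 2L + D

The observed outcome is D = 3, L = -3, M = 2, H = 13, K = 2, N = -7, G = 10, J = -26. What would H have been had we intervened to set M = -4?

1

The intervention breaks the incoming arrows to M: M = -L - 2D + 5 no longer applies, and M = -4.
L = -D  [with D=3]  = -3
H = 2M - 2L + D  [with M=-4, L=-3, D=3]  = 1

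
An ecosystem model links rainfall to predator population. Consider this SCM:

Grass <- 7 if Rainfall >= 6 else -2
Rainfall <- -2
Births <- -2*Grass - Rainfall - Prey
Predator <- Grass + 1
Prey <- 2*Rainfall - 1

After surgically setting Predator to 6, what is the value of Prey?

-5

Under do(Predator=6), the mechanism Predator <- Grass + 1 is discarded; Predator is fixed at 6.
Since Prey is not a descendant of the intervened variable, it is unaffected.
Prey = 2*Rainfall - 1  [with Rainfall=-2]  = -5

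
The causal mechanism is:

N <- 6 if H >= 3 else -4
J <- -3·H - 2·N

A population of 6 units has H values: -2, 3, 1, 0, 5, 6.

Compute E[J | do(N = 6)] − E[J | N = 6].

7.5

Every unit gets N=6 under the intervention. J values become -6, -21, -15, -12, -27, -30; E[J|do(N=6)] = -18.5.
E[J|N=6] averages over only the 3 units with N=6 (H = 3, 5, 6): J = -21, -27, -30, mean -26.
Difference = -18.5 − (-26) = 7.5.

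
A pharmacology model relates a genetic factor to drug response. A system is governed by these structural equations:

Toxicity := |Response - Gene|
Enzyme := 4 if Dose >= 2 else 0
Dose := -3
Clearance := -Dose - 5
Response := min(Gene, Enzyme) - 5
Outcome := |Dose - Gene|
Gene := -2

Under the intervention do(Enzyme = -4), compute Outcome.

The intervention breaks the incoming arrows to Enzyme: Enzyme := 4 if Dose >= 2 else 0 no longer applies, and Enzyme = -4.
Outcome is not downstream of the intervention, so its value is determined by the original equations.
Outcome = |Dose - Gene|  [with Dose=-3, Gene=-2]  = 1

1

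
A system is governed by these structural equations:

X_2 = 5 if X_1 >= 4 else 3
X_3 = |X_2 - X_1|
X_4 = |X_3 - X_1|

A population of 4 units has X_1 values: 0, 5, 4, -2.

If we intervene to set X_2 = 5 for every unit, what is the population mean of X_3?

3.25

do(X_2=5) breaks X_2's dependence on X_1. With X_2=5 fixed, X_3 across the units is 5, 0, 1, 7, mean 3.25.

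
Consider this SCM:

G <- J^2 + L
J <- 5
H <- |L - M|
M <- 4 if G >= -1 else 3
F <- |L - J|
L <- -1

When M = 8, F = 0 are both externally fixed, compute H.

Setting M = 8, F = 0 by intervention discards those variables' equations.
H = |L - M|  [with L=-1, M=8]  = 9

9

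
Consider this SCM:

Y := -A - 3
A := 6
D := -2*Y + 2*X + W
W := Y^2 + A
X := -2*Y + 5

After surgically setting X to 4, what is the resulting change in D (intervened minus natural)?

Intervening sets X = 4 and removes its equation (X := -2*Y + 5).
Y = -A - 3  [with A=6]  = -9
W = Y^2 + A  [with Y=-9, A=6]  = 87
D = -2*Y + 2*X + W  [with Y=-9, X=4, W=87]  = 113
Without intervention: Y = -A - 3  [with A=6]  = -9; W = Y^2 + A  [with Y=-9, A=6]  = 87; X = -2*Y + 5  [with Y=-9]  = 23; D = -2*Y + 2*X + W  [with Y=-9, X=23, W=87]  = 151.
Change = 113 − 151 = -38.

-38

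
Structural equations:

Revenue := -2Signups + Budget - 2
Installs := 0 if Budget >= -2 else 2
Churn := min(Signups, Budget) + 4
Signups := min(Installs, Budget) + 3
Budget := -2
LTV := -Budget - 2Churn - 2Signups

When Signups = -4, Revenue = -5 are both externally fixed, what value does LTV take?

Setting Signups = -4, Revenue = -5 by intervention discards those variables' equations.
Churn = min(Signups, Budget) + 4  [with Signups=-4, Budget=-2]  = 0
LTV = -Budget - 2Churn - 2Signups  [with Budget=-2, Churn=0, Signups=-4]  = 10

10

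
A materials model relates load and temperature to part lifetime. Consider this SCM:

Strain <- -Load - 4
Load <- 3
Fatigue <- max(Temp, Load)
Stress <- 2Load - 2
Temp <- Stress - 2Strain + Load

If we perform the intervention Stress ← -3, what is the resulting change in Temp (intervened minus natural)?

Under do(Stress=-3), the mechanism Stress <- 2Load - 2 is discarded; Stress is fixed at -3.
Strain = -Load - 4  [with Load=3]  = -7
Temp = Stress - 2Strain + Load  [with Stress=-3, Strain=-7, Load=3]  = 14
Without intervention: Stress = 2Load - 2  [with Load=3]  = 4; Strain = -Load - 4  [with Load=3]  = -7; Temp = Stress - 2Strain + Load  [with Stress=4, Strain=-7, Load=3]  = 21.
Change = 14 − 21 = -7.

-7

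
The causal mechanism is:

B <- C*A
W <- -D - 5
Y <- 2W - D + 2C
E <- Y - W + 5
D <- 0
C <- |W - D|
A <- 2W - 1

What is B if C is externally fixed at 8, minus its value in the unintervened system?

The intervention breaks the incoming arrows to C: C <- |W - D| no longer applies, and C = 8.
W = -D - 5  [with D=0]  = -5
A = 2W - 1  [with W=-5]  = -11
B = C*A  [with C=8, A=-11]  = -88
Without intervention: W = -D - 5  [with D=0]  = -5; C = |W - D|  [with W=-5, D=0]  = 5; A = 2W - 1  [with W=-5]  = -11; B = C*A  [with C=5, A=-11]  = -55.
Change = -88 − (-55) = -33.

-33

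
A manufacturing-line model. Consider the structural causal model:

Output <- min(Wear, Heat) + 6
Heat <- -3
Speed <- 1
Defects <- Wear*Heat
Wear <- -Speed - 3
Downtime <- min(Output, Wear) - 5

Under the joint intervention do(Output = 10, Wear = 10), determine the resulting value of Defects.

-30

Under do(Output = 10, Wear = 10), each intervened variable's structural equation is replaced by its fixed value.
Defects = Wear*Heat  [with Wear=10, Heat=-3]  = -30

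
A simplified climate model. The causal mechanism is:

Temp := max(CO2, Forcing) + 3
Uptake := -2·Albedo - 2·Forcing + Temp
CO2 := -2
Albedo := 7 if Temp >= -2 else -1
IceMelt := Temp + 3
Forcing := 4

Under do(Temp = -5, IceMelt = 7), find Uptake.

Setting Temp = -5, IceMelt = 7 by intervention discards those variables' equations.
Albedo = 7 if Temp >= -2 else -1  [with Temp=-5]  = -1
Uptake = -2·Albedo - 2·Forcing + Temp  [with Albedo=-1, Forcing=4, Temp=-5]  = -11

-11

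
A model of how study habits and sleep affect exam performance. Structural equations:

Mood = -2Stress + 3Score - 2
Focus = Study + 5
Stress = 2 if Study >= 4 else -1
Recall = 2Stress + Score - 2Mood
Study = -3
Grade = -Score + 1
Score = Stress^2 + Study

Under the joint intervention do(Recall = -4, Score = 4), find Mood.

Setting Recall = -4, Score = 4 by intervention discards those variables' equations.
Stress = 2 if Study >= 4 else -1  [with Study=-3]  = -1
Mood = -2Stress + 3Score - 2  [with Stress=-1, Score=4]  = 12

12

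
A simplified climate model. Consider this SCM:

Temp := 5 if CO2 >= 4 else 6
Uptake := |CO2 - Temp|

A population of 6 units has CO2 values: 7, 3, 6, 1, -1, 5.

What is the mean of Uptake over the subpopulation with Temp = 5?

1

Conditioning on Temp=5 selects the 3 unit(s) with CO2 ∈ {7, 6, 5}. Their Uptake values: 2, 1, 0. Mean = 1.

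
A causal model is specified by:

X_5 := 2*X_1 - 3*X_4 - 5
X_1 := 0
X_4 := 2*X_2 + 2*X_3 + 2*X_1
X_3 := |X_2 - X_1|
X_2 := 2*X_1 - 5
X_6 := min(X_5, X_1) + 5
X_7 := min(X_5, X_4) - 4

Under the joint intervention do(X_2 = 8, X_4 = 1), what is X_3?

8

The joint intervention fixes X_2 = 8, X_4 = 1, removing each variable's own equation.
X_3 = |X_2 - X_1|  [with X_2=8, X_1=0]  = 8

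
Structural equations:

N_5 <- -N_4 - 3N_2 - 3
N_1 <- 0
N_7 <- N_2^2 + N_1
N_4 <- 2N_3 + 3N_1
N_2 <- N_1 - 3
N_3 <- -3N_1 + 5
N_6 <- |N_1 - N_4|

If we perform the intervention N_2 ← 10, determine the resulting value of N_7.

100

Under do(N_2=10), the mechanism N_2 <- N_1 - 3 is discarded; N_2 is fixed at 10.
N_7 = N_2^2 + N_1  [with N_2=10, N_1=0]  = 100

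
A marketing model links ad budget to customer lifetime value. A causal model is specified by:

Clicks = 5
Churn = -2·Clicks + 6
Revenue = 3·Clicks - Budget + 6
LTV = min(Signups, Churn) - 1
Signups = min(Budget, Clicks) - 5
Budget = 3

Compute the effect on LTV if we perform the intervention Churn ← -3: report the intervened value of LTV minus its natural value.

1

Under do(Churn=-3), the mechanism Churn = -2·Clicks + 6 is discarded; Churn is fixed at -3.
Signups = min(Budget, Clicks) - 5  [with Budget=3, Clicks=5]  = -2
LTV = min(Signups, Churn) - 1  [with Signups=-2, Churn=-3]  = -4
Without intervention: Signups = min(Budget, Clicks) - 5  [with Budget=3, Clicks=5]  = -2; Churn = -2·Clicks + 6  [with Clicks=5]  = -4; LTV = min(Signups, Churn) - 1  [with Signups=-2, Churn=-4]  = -5.
Change = -4 − (-5) = 1.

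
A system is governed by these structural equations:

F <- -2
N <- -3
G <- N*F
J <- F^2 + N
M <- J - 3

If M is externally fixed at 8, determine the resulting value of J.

1

The intervention breaks the incoming arrows to M: M <- J - 3 no longer applies, and M = 8.
Since J is not a descendant of the intervened variable, it is unaffected.
J = F^2 + N  [with F=-2, N=-3]  = 1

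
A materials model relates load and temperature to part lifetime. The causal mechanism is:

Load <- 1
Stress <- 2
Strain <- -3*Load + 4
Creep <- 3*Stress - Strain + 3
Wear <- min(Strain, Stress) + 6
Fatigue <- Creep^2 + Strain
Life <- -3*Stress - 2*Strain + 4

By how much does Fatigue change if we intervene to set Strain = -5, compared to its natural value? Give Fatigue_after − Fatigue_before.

126

The intervention breaks the incoming arrows to Strain: Strain <- -3*Load + 4 no longer applies, and Strain = -5.
Creep = 3*Stress - Strain + 3  [with Stress=2, Strain=-5]  = 14
Fatigue = Creep^2 + Strain  [with Creep=14, Strain=-5]  = 191
Without intervention: Strain = -3*Load + 4  [with Load=1]  = 1; Creep = 3*Stress - Strain + 3  [with Stress=2, Strain=1]  = 8; Fatigue = Creep^2 + Strain  [with Creep=8, Strain=1]  = 65.
Change = 191 − 65 = 126.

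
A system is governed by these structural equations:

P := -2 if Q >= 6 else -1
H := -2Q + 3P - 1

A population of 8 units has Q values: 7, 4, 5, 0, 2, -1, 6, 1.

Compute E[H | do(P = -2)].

The intervention sets P=-2 in all 8 units regardless of Q. Recomputing H per unit gives -21, -15, -17, -7, -11, -5, -19, -9; average -13.

-13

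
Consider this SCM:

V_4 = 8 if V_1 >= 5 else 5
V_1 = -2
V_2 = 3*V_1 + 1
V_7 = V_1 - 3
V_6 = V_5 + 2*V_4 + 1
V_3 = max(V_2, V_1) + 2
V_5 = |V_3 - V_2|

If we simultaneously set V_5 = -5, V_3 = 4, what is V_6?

The joint intervention fixes V_5 = -5, V_3 = 4, removing each variable's own equation.
V_4 = 8 if V_1 >= 5 else 5  [with V_1=-2]  = 5
V_6 = V_5 + 2*V_4 + 1  [with V_5=-5, V_4=5]  = 6

6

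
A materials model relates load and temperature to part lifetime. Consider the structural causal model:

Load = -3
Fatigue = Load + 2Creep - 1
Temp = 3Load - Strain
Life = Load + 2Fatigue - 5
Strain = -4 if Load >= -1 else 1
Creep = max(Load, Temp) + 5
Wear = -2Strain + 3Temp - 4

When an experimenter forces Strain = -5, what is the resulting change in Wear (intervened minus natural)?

30

do(Strain=-5) replaces the equation Strain = -4 if Load >= -1 else 1 with the constant Strain = -5.
Temp = 3Load - Strain  [with Load=-3, Strain=-5]  = -4
Wear = -2Strain + 3Temp - 4  [with Strain=-5, Temp=-4]  = -6
Without intervention: Strain = -4 if Load >= -1 else 1  [with Load=-3]  = 1; Temp = 3Load - Strain  [with Load=-3, Strain=1]  = -10; Wear = -2Strain + 3Temp - 4  [with Strain=1, Temp=-10]  = -36.
Change = -6 − (-36) = 30.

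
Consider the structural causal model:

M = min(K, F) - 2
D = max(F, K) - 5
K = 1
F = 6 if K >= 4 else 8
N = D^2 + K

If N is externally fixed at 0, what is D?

3

The intervention breaks the incoming arrows to N: N = D^2 + K no longer applies, and N = 0.
Since D is not a descendant of the intervened variable, it is unaffected.
F = 6 if K >= 4 else 8  [with K=1]  = 8
D = max(F, K) - 5  [with F=8, K=1]  = 3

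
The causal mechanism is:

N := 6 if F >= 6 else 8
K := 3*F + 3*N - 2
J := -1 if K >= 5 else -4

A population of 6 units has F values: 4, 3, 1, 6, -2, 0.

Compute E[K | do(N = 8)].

Every unit gets N=8 under the intervention. K values become 34, 31, 25, 40, 16, 22; E[K|do(N=8)] = 28.

28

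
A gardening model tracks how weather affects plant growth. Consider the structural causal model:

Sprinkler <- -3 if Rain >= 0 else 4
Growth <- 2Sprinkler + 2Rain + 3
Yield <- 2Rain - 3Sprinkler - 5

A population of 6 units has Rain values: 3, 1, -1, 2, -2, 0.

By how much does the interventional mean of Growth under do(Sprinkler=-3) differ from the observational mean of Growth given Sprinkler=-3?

Every unit gets Sprinkler=-3 under the intervention. Growth values become 3, -1, -5, 1, -7, -3; E[Growth|do(Sprinkler=-3)] = -2.
Conditioning on Sprinkler=-3 selects the 4 unit(s) with Rain ∈ {3, 1, 2, 0}. Their Growth values: 3, -1, 1, -3. Mean = 0.
Difference = -2 − 0 = -2.

-2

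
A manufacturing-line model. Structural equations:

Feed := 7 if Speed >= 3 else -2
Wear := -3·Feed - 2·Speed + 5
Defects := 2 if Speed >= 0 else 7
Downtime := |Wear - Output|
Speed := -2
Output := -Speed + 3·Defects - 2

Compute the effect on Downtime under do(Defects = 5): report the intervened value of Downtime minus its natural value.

-6

Under do(Defects=5), the mechanism Defects := 2 if Speed >= 0 else 7 is discarded; Defects is fixed at 5.
Feed = 7 if Speed >= 3 else -2  [with Speed=-2]  = -2
Wear = -3·Feed - 2·Speed + 5  [with Feed=-2, Speed=-2]  = 15
Output = -Speed + 3·Defects - 2  [with Speed=-2, Defects=5]  = 15
Downtime = |Wear - Output|  [with Wear=15, Output=15]  = 0
Without intervention: Feed = 7 if Speed >= 3 else -2  [with Speed=-2]  = -2; Wear = -3·Feed - 2·Speed + 5  [with Feed=-2, Speed=-2]  = 15; Defects = 2 if Speed >= 0 else 7  [with Speed=-2]  = 7; Output = -Speed + 3·Defects - 2  [with Speed=-2, Defects=7]  = 21; Downtime = |Wear - Output|  [with Wear=15, Output=21]  = 6.
Change = 0 − 6 = -6.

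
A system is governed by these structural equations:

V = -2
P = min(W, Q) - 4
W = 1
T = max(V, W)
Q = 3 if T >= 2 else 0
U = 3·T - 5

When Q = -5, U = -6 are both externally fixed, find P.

-9

The joint intervention fixes Q = -5, U = -6, removing each variable's own equation.
P = min(W, Q) - 4  [with W=1, Q=-5]  = -9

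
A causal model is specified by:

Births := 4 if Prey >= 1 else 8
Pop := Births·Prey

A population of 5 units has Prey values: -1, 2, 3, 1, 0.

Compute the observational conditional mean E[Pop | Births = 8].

Observing Births=8 restricts to units where Births's equation naturally yields 8: Prey ∈ {-1, 0}. In that subpopulation Pop = -8, 0, mean -4.

-4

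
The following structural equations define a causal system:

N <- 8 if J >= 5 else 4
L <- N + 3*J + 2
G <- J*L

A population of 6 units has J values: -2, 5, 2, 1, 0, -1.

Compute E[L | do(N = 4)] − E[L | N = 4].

The intervention sets N=4 in all 6 units regardless of J. Recomputing L per unit gives 0, 21, 12, 9, 6, 3; average 8.5.
Conditioning on N=4 selects the 5 unit(s) with J ∈ {-2, 2, 1, 0, -1}. Their L values: 0, 12, 9, 6, 3. Mean = 6.
Difference = 8.5 − 6 = 2.5.

2.5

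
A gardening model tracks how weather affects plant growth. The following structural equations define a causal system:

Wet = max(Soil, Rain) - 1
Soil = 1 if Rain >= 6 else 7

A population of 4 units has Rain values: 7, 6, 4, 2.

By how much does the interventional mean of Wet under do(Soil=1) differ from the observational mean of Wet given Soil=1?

-1.75

The intervention sets Soil=1 in all 4 units regardless of Rain. Recomputing Wet per unit gives 6, 5, 3, 1; average 3.75.
Conditioning on Soil=1 selects the 2 unit(s) with Rain ∈ {7, 6}. Their Wet values: 6, 5. Mean = 5.5.
Difference = 3.75 − 5.5 = -1.75.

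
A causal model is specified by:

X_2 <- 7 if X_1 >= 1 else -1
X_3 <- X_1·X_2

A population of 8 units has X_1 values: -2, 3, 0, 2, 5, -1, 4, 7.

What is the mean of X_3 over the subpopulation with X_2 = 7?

29.4

Conditioning on X_2=7 selects the 5 unit(s) with X_1 ∈ {3, 2, 5, 4, 7}. Their X_3 values: 21, 14, 35, 28, 49. Mean = 29.4.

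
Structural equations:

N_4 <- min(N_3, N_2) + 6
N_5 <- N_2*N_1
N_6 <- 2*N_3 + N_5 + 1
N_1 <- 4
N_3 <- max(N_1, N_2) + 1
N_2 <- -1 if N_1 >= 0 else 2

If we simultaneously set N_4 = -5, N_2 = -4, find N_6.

The joint intervention fixes N_4 = -5, N_2 = -4, removing each variable's own equation.
N_3 = max(N_1, N_2) + 1  [with N_1=4, N_2=-4]  = 5
N_5 = N_2*N_1  [with N_2=-4, N_1=4]  = -16
N_6 = 2*N_3 + N_5 + 1  [with N_3=5, N_5=-16]  = -5

-5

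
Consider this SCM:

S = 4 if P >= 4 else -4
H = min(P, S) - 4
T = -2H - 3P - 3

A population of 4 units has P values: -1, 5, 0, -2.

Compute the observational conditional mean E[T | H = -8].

16

Observing H=-8 restricts to units where H's equation naturally yields -8: P ∈ {-1, 0, -2}. In that subpopulation T = 16, 13, 19, mean 16.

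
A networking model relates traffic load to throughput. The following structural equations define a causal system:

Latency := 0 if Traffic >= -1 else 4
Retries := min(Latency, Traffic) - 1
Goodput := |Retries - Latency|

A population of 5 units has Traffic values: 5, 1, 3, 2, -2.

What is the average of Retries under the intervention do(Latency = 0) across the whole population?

-1.4

The intervention sets Latency=0 in all 5 units regardless of Traffic. Recomputing Retries per unit gives -1, -1, -1, -1, -3; average -1.4.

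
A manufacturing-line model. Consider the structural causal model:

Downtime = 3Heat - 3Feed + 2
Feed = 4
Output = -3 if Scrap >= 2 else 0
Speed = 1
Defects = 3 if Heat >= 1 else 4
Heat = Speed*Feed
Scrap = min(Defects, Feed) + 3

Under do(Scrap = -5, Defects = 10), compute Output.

0

Setting Scrap = -5, Defects = 10 by intervention discards those variables' equations.
Output = -3 if Scrap >= 2 else 0  [with Scrap=-5]  = 0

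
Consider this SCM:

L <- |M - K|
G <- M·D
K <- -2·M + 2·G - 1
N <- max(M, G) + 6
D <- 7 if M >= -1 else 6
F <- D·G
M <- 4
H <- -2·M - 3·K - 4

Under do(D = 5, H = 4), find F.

100

The joint intervention fixes D = 5, H = 4, removing each variable's own equation.
G = M·D  [with M=4, D=5]  = 20
F = D·G  [with D=5, G=20]  = 100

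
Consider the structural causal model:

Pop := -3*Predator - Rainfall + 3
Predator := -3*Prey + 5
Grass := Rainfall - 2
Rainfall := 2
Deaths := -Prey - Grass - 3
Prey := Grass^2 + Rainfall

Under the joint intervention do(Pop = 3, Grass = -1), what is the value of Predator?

Under do(Pop = 3, Grass = -1), each intervened variable's structural equation is replaced by its fixed value.
Prey = Grass^2 + Rainfall  [with Grass=-1, Rainfall=2]  = 3
Predator = -3*Prey + 5  [with Prey=3]  = -4

-4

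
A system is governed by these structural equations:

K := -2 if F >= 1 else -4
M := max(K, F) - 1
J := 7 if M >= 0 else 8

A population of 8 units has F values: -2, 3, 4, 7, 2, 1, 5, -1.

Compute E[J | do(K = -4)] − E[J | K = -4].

Every unit gets K=-4 under the intervention. J values become 8, 7, 7, 7, 7, 7, 7, 8; E[J|do(K=-4)] = 7.25.
Observing K=-4 restricts to units where K's equation naturally yields -4: F ∈ {-2, -1}. In that subpopulation J = 8, 8, mean 8.
Difference = 7.25 − 8 = -0.75.

-0.75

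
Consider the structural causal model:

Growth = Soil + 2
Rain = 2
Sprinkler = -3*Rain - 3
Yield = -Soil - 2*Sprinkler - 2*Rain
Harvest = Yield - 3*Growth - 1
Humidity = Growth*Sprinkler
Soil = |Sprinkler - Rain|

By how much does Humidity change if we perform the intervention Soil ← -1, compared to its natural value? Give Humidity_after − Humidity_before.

do(Soil=-1) replaces the equation Soil = |Sprinkler - Rain| with the constant Soil = -1.
Sprinkler = -3*Rain - 3  [with Rain=2]  = -9
Growth = Soil + 2  [with Soil=-1]  = 1
Humidity = Growth*Sprinkler  [with Growth=1, Sprinkler=-9]  = -9
Without intervention: Sprinkler = -3*Rain - 3  [with Rain=2]  = -9; Soil = |Sprinkler - Rain|  [with Sprinkler=-9, Rain=2]  = 11; Growth = Soil + 2  [with Soil=11]  = 13; Humidity = Growth*Sprinkler  [with Growth=13, Sprinkler=-9]  = -117.
Change = -9 − (-117) = 108.

108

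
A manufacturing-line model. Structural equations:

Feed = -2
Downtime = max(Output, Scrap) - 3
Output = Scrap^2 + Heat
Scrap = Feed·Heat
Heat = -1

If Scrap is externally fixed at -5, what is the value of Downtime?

21

do(Scrap=-5) replaces the equation Scrap = Feed·Heat with the constant Scrap = -5.
Output = Scrap^2 + Heat  [with Scrap=-5, Heat=-1]  = 24
Downtime = max(Output, Scrap) - 3  [with Output=24, Scrap=-5]  = 21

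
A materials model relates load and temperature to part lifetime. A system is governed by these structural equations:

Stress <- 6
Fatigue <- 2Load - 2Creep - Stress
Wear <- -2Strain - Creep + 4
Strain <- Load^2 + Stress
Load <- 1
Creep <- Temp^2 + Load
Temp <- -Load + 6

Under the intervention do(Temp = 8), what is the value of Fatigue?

The intervention breaks the incoming arrows to Temp: Temp <- -Load + 6 no longer applies, and Temp = 8.
Creep = Temp^2 + Load  [with Temp=8, Load=1]  = 65
Fatigue = 2Load - 2Creep - Stress  [with Load=1, Creep=65, Stress=6]  = -134

-134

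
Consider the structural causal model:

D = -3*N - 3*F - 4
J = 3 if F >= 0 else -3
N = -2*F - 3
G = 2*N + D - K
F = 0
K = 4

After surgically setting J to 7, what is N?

-3

do(J=7) replaces the equation J = 3 if F >= 0 else -3 with the constant J = 7.
N is not downstream of the intervention, so its value is determined by the original equations.
N = -2*F - 3  [with F=0]  = -3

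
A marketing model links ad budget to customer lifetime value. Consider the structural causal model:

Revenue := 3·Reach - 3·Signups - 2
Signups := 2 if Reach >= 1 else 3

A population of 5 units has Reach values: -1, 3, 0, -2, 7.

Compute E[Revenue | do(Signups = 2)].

do(Signups=2) breaks Signups's dependence on Reach. With Signups=2 fixed, Revenue across the units is -11, 1, -8, -14, 13, mean -3.8.

-3.8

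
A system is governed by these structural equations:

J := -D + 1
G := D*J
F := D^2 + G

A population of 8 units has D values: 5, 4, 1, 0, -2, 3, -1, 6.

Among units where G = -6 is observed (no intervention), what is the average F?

0.5

Observing G=-6 restricts to units where G's equation naturally yields -6: D ∈ {-2, 3}. In that subpopulation F = -2, 3, mean 0.5.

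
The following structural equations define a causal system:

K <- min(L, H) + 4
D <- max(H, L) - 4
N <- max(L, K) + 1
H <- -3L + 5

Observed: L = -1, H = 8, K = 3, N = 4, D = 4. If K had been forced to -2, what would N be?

The intervention breaks the incoming arrows to K: K <- min(L, H) + 4 no longer applies, and K = -2.
N = max(L, K) + 1  [with L=-1, K=-2]  = 0

0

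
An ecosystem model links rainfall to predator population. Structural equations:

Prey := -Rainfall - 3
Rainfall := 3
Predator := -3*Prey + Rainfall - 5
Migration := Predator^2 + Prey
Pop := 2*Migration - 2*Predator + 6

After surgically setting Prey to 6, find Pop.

do(Prey=6) replaces the equation Prey := -Rainfall - 3 with the constant Prey = 6.
Predator = -3*Prey + Rainfall - 5  [with Prey=6, Rainfall=3]  = -20
Migration = Predator^2 + Prey  [with Predator=-20, Prey=6]  = 406
Pop = 2*Migration - 2*Predator + 6  [with Migration=406, Predator=-20]  = 858

858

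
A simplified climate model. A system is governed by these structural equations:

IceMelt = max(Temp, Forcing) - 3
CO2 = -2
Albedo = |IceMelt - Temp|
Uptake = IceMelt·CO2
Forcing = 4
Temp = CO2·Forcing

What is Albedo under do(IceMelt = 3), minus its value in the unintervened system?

2

Intervening sets IceMelt = 3 and removes its equation (IceMelt = max(Temp, Forcing) - 3).
Temp = CO2·Forcing  [with CO2=-2, Forcing=4]  = -8
Albedo = |IceMelt - Temp|  [with IceMelt=3, Temp=-8]  = 11
Without intervention: Temp = CO2·Forcing  [with CO2=-2, Forcing=4]  = -8; IceMelt = max(Temp, Forcing) - 3  [with Temp=-8, Forcing=4]  = 1; Albedo = |IceMelt - Temp|  [with IceMelt=1, Temp=-8]  = 9.
Change = 11 − 9 = 2.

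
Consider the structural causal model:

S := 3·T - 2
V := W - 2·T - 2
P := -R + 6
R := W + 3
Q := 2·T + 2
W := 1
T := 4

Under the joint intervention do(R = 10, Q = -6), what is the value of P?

-4

Setting R = 10, Q = -6 by intervention discards those variables' equations.
P = -R + 6  [with R=10]  = -4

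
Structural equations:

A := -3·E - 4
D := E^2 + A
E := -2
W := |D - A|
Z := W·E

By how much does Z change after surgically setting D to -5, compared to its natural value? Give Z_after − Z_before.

do(D=-5) replaces the equation D := E^2 + A with the constant D = -5.
A = -3·E - 4  [with E=-2]  = 2
W = |D - A|  [with D=-5, A=2]  = 7
Z = W·E  [with W=7, E=-2]  = -14
Without intervention: A = -3·E - 4  [with E=-2]  = 2; D = E^2 + A  [with E=-2, A=2]  = 6; W = |D - A|  [with D=6, A=2]  = 4; Z = W·E  [with W=4, E=-2]  = -8.
Change = -14 − (-8) = -6.

-6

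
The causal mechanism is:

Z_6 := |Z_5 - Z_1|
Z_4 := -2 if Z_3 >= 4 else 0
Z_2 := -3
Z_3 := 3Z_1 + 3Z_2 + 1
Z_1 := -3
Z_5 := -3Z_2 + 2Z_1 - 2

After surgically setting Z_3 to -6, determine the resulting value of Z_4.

0

The intervention breaks the incoming arrows to Z_3: Z_3 := 3Z_1 + 3Z_2 + 1 no longer applies, and Z_3 = -6.
Z_4 = -2 if Z_3 >= 4 else 0  [with Z_3=-6]  = 0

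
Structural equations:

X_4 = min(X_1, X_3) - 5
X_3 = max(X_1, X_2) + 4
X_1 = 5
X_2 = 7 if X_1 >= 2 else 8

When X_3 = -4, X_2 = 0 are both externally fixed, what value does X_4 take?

-9

The joint intervention fixes X_3 = -4, X_2 = 0, removing each variable's own equation.
X_4 = min(X_1, X_3) - 5  [with X_1=5, X_3=-4]  = -9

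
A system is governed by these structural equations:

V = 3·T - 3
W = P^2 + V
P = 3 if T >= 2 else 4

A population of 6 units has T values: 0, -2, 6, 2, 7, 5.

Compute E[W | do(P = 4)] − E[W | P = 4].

12

do(P=4) breaks P's dependence on T. With P=4 fixed, W across the units is 13, 7, 31, 19, 34, 28, mean 22.
Observing P=4 restricts to units where P's equation naturally yields 4: T ∈ {0, -2}. In that subpopulation W = 13, 7, mean 10.
Difference = 22 − 10 = 12.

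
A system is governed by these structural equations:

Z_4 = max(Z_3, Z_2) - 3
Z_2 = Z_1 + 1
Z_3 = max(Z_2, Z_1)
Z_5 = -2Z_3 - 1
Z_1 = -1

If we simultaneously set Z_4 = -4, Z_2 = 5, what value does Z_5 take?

-11

The joint intervention fixes Z_4 = -4, Z_2 = 5, removing each variable's own equation.
Z_3 = max(Z_2, Z_1)  [with Z_2=5, Z_1=-1]  = 5
Z_5 = -2Z_3 - 1  [with Z_3=5]  = -11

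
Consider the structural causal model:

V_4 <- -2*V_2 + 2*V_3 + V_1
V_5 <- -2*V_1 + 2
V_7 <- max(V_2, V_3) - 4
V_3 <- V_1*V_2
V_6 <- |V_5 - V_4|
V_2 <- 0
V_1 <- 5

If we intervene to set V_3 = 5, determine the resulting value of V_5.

do(V_3=5) replaces the equation V_3 <- V_1*V_2 with the constant V_3 = 5.
V_5 is not downstream of the intervention, so its value is determined by the original equations.
V_5 = -2*V_1 + 2  [with V_1=5]  = -8

-8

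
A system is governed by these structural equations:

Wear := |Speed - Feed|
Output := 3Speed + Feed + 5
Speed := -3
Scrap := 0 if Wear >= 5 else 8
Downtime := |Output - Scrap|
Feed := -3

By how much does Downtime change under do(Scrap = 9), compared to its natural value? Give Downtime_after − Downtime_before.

Under do(Scrap=9), the mechanism Scrap := 0 if Wear >= 5 else 8 is discarded; Scrap is fixed at 9.
Output = 3Speed + Feed + 5  [with Speed=-3, Feed=-3]  = -7
Downtime = |Output - Scrap|  [with Output=-7, Scrap=9]  = 16
Without intervention: Wear = |Speed - Feed|  [with Speed=-3, Feed=-3]  = 0; Scrap = 0 if Wear >= 5 else 8  [with Wear=0]  = 8; Output = 3Speed + Feed + 5  [with Speed=-3, Feed=-3]  = -7; Downtime = |Output - Scrap|  [with Output=-7, Scrap=8]  = 15.
Change = 16 − 15 = 1.

1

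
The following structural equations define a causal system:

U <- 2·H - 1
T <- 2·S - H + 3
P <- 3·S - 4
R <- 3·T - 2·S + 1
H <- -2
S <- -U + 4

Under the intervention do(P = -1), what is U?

The intervention breaks the incoming arrows to P: P <- 3·S - 4 no longer applies, and P = -1.
Since U is not a descendant of the intervened variable, it is unaffected.
U = 2·H - 1  [with H=-2]  = -5

-5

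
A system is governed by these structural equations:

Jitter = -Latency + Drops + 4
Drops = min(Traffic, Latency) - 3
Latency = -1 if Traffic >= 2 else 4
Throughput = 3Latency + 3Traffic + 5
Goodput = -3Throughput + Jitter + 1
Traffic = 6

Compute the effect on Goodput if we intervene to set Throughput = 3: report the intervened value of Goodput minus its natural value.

51

The intervention breaks the incoming arrows to Throughput: Throughput = 3Latency + 3Traffic + 5 no longer applies, and Throughput = 3.
Latency = -1 if Traffic >= 2 else 4  [with Traffic=6]  = -1
Drops = min(Traffic, Latency) - 3  [with Traffic=6, Latency=-1]  = -4
Jitter = -Latency + Drops + 4  [with Latency=-1, Drops=-4]  = 1
Goodput = -3Throughput + Jitter + 1  [with Throughput=3, Jitter=1]  = -7
Without intervention: Latency = -1 if Traffic >= 2 else 4  [with Traffic=6]  = -1; Drops = min(Traffic, Latency) - 3  [with Traffic=6, Latency=-1]  = -4; Jitter = -Latency + Drops + 4  [with Latency=-1, Drops=-4]  = 1; Throughput = 3Latency + 3Traffic + 5  [with Latency=-1, Traffic=6]  = 20; Goodput = -3Throughput + Jitter + 1  [with Throughput=20, Jitter=1]  = -58.
Change = -7 − (-58) = 51.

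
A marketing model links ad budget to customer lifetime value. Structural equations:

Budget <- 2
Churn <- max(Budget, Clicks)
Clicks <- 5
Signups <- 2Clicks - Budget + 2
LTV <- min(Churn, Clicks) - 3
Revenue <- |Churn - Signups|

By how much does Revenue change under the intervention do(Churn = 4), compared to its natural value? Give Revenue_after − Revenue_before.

1

Intervening sets Churn = 4 and removes its equation (Churn <- max(Budget, Clicks)).
Signups = 2Clicks - Budget + 2  [with Clicks=5, Budget=2]  = 10
Revenue = |Churn - Signups|  [with Churn=4, Signups=10]  = 6
Without intervention: Signups = 2Clicks - Budget + 2  [with Clicks=5, Budget=2]  = 10; Churn = max(Budget, Clicks)  [with Budget=2, Clicks=5]  = 5; Revenue = |Churn - Signups|  [with Churn=5, Signups=10]  = 5.
Change = 6 − 5 = 1.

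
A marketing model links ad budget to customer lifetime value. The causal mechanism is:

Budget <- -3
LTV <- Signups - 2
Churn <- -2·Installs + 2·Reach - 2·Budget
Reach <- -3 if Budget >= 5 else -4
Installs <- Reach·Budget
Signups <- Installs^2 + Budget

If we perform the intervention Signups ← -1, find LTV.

-3

Under do(Signups=-1), the mechanism Signups <- Installs^2 + Budget is discarded; Signups is fixed at -1.
LTV = Signups - 2  [with Signups=-1]  = -3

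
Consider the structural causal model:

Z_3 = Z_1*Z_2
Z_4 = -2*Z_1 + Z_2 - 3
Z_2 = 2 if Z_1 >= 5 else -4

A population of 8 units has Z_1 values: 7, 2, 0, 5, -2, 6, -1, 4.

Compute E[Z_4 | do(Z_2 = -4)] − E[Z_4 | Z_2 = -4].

-4.05

The intervention sets Z_2=-4 in all 8 units regardless of Z_1. Recomputing Z_4 per unit gives -21, -11, -7, -17, -3, -19, -5, -15; average -12.25.
Observing Z_2=-4 restricts to units where Z_2's equation naturally yields -4: Z_1 ∈ {2, 0, -2, -1, 4}. In that subpopulation Z_4 = -11, -7, -3, -5, -15, mean -8.2.
Difference = -12.25 − (-8.2) = -4.05.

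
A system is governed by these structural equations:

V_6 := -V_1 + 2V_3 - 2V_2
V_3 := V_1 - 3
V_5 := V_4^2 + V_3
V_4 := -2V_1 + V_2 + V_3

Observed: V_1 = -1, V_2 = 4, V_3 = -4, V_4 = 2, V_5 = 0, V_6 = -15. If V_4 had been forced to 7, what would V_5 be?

Intervening sets V_4 = 7 and removes its equation (V_4 := -2V_1 + V_2 + V_3).
V_3 = V_1 - 3  [with V_1=-1]  = -4
V_5 = V_4^2 + V_3  [with V_4=7, V_3=-4]  = 45

45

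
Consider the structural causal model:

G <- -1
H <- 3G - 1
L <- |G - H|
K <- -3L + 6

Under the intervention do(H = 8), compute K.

Under do(H=8), the mechanism H <- 3G - 1 is discarded; H is fixed at 8.
L = |G - H|  [with G=-1, H=8]  = 9
K = -3L + 6  [with L=9]  = -21

-21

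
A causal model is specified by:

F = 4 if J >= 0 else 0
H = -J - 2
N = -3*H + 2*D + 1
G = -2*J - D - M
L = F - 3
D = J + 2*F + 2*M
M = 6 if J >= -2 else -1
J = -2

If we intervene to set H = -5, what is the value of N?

do(H=-5) replaces the equation H = -J - 2 with the constant H = -5.
M = 6 if J >= -2 else -1  [with J=-2]  = 6
F = 4 if J >= 0 else 0  [with J=-2]  = 0
D = J + 2*F + 2*M  [with J=-2, F=0, M=6]  = 10
N = -3*H + 2*D + 1  [with H=-5, D=10]  = 36

36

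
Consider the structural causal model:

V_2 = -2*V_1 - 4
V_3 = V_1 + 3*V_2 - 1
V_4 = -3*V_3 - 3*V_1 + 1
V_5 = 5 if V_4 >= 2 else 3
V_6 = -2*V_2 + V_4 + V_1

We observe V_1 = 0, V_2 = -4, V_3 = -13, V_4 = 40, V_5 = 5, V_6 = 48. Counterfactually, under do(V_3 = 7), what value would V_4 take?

The intervention breaks the incoming arrows to V_3: V_3 = V_1 + 3*V_2 - 1 no longer applies, and V_3 = 7.
V_4 = -3*V_3 - 3*V_1 + 1  [with V_3=7, V_1=0]  = -20

-20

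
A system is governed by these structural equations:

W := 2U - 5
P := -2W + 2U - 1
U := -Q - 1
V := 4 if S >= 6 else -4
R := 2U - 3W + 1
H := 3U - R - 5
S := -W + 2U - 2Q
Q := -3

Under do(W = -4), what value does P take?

11

The intervention breaks the incoming arrows to W: W := 2U - 5 no longer applies, and W = -4.
U = -Q - 1  [with Q=-3]  = 2
P = -2W + 2U - 1  [with W=-4, U=2]  = 11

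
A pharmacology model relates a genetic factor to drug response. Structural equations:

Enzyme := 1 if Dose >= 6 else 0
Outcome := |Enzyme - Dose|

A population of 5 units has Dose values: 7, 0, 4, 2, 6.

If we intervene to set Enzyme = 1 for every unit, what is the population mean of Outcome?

Under do(Enzyme=1), Enzyme's equation is replaced by Enzyme=1 for every unit. Per-unit Outcome: 6, 1, 3, 1, 5. Mean = 3.2.

3.2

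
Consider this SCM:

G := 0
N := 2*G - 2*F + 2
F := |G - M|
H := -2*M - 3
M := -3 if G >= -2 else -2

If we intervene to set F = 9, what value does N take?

The intervention breaks the incoming arrows to F: F := |G - M| no longer applies, and F = 9.
N = 2*G - 2*F + 2  [with G=0, F=9]  = -16

-16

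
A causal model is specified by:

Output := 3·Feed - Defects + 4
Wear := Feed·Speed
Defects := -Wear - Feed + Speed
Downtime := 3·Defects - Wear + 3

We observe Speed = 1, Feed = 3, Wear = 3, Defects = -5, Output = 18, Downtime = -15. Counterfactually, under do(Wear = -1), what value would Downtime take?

The intervention breaks the incoming arrows to Wear: Wear := Feed·Speed no longer applies, and Wear = -1.
Defects = -Wear - Feed + Speed  [with Wear=-1, Feed=3, Speed=1]  = -1
Downtime = 3·Defects - Wear + 3  [with Defects=-1, Wear=-1]  = 1

1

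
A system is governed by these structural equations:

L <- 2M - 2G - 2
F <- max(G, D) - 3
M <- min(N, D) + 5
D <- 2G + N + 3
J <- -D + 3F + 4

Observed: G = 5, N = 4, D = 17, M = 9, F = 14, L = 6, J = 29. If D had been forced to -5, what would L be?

The intervention breaks the incoming arrows to D: D <- 2G + N + 3 no longer applies, and D = -5.
M = min(N, D) + 5  [with N=4, D=-5]  = 0
L = 2M - 2G - 2  [with M=0, G=5]  = -12

-12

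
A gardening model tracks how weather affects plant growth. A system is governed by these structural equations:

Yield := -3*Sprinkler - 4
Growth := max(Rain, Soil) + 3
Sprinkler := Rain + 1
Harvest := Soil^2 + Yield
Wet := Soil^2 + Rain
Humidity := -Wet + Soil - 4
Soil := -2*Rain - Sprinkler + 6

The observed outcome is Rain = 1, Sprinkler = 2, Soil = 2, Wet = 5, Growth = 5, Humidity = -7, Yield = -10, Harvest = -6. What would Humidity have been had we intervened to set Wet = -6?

Under do(Wet=-6), the mechanism Wet := Soil^2 + Rain is discarded; Wet is fixed at -6.
Sprinkler = Rain + 1  [with Rain=1]  = 2
Soil = -2*Rain - Sprinkler + 6  [with Rain=1, Sprinkler=2]  = 2
Humidity = -Wet + Soil - 4  [with Wet=-6, Soil=2]  = 4

4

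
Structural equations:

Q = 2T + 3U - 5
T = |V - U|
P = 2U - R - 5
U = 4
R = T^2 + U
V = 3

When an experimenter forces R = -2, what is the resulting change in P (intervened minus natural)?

7

The intervention breaks the incoming arrows to R: R = T^2 + U no longer applies, and R = -2.
P = 2U - R - 5  [with U=4, R=-2]  = 5
Without intervention: T = |V - U|  [with V=3, U=4]  = 1; R = T^2 + U  [with T=1, U=4]  = 5; P = 2U - R - 5  [with U=4, R=5]  = -2.
Change = 5 − (-2) = 7.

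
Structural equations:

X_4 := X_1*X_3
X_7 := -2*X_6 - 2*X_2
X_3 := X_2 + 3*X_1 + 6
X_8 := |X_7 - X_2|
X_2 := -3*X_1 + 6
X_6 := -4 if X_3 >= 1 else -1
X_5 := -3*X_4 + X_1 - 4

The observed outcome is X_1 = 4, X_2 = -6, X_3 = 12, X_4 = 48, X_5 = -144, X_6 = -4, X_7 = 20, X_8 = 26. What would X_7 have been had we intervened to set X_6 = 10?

-8

Intervening sets X_6 = 10 and removes its equation (X_6 := -4 if X_3 >= 1 else -1).
X_2 = -3*X_1 + 6  [with X_1=4]  = -6
X_7 = -2*X_6 - 2*X_2  [with X_6=10, X_2=-6]  = -8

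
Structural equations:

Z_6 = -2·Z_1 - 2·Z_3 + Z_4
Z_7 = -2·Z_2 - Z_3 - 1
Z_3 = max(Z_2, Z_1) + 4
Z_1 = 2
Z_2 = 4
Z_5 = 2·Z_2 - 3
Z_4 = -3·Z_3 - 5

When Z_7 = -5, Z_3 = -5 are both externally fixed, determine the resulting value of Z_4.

The joint intervention fixes Z_7 = -5, Z_3 = -5, removing each variable's own equation.
Z_4 = -3·Z_3 - 5  [with Z_3=-5]  = 10

10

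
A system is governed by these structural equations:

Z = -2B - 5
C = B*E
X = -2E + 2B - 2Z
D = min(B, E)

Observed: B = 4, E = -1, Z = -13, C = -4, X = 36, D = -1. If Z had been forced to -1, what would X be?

do(Z=-1) replaces the equation Z = -2B - 5 with the constant Z = -1.
X = -2E + 2B - 2Z  [with E=-1, B=4, Z=-1]  = 12

12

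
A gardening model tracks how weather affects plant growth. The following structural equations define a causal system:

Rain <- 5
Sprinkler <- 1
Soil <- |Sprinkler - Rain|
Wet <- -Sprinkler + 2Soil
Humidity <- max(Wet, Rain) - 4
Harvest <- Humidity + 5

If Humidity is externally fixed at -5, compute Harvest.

The intervention breaks the incoming arrows to Humidity: Humidity <- max(Wet, Rain) - 4 no longer applies, and Humidity = -5.
Harvest = Humidity + 5  [with Humidity=-5]  = 0

0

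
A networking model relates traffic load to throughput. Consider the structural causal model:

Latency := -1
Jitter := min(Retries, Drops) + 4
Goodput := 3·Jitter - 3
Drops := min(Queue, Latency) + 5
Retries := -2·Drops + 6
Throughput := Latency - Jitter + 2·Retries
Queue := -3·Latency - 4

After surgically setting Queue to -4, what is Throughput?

2

Under do(Queue=-4), the mechanism Queue := -3·Latency - 4 is discarded; Queue is fixed at -4.
Drops = min(Queue, Latency) + 5  [with Queue=-4, Latency=-1]  = 1
Retries = -2·Drops + 6  [with Drops=1]  = 4
Jitter = min(Retries, Drops) + 4  [with Retries=4, Drops=1]  = 5
Throughput = Latency - Jitter + 2·Retries  [with Latency=-1, Jitter=5, Retries=4]  = 2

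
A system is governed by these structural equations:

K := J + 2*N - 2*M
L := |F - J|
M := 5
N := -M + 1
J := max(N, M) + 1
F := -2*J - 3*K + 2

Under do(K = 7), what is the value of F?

-31

Intervening sets K = 7 and removes its equation (K := J + 2*N - 2*M).
N = -M + 1  [with M=5]  = -4
J = max(N, M) + 1  [with N=-4, M=5]  = 6
F = -2*J - 3*K + 2  [with J=6, K=7]  = -31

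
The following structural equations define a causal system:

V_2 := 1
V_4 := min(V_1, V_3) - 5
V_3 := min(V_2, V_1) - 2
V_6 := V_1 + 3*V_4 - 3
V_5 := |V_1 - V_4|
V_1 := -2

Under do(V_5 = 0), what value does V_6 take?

The intervention breaks the incoming arrows to V_5: V_5 := |V_1 - V_4| no longer applies, and V_5 = 0.
Since V_6 is not a descendant of the intervened variable, it is unaffected.
V_3 = min(V_2, V_1) - 2  [with V_2=1, V_1=-2]  = -4
V_4 = min(V_1, V_3) - 5  [with V_1=-2, V_3=-4]  = -9
V_6 = V_1 + 3*V_4 - 3  [with V_1=-2, V_4=-9]  = -32

-32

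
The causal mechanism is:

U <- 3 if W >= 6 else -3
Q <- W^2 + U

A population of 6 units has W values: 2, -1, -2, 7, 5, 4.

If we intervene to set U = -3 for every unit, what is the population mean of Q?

13.5

Under do(U=-3), U's equation is replaced by U=-3 for every unit. Per-unit Q: 1, -2, 1, 46, 22, 13. Mean = 13.5.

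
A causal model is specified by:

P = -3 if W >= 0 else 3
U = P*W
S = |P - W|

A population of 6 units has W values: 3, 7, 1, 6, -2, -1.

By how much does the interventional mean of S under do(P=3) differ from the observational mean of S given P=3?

-1.5

The intervention sets P=3 in all 6 units regardless of W. Recomputing S per unit gives 0, 4, 2, 3, 5, 4; average 3.
Observing P=3 restricts to units where P's equation naturally yields 3: W ∈ {-2, -1}. In that subpopulation S = 5, 4, mean 4.5.
Difference = 3 − 4.5 = -1.5.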